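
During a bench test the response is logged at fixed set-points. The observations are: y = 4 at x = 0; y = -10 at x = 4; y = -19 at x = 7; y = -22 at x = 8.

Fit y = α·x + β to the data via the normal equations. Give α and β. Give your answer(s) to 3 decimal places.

α = -3.245, β = 3.665

The normal system MᵀM·[α, β]ᵀ = Mᵀy is [[129, 19]; [19, 4]]·[α, β]ᵀ = [-349, -47]ᵀ.
Determinant 129·4 − 19² = 155.
α = ((-349)·4 − 19·(-47))/155 = -503/155; β = (129·(-47) − 19·(-349))/155 = 568/155.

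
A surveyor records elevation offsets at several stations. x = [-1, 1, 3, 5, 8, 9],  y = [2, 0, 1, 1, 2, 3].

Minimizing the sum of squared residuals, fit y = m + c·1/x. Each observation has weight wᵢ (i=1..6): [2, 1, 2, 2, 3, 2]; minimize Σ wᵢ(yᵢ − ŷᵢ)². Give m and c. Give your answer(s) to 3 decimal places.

m = 1.710, c = -0.786

AᵀWA·[m, c]ᵀ = AᵀWy reads: 12·m + (239/360)·c = 20;  (239/360)·m + (437243/129600)·c = -91/60.
det = 12·(437243/129600) − (239/360)² = 1037959/25920.
m = (20·(437243/129600) − (239/360)·(-91/60))/(1037959/25920) = 8875354/5189795; c = (12·(-91/60) − (239/360)·20)/(1037959/25920) = -815904/1037959.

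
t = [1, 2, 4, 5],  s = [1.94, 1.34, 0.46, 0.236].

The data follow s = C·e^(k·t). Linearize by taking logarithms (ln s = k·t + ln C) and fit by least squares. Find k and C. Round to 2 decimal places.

k = -0.53, C = 3.56

Linearized form: ln s = k·t + ln C. From the 4 transformed points,
Σt = 12.0000, Σ(t)² = 46.0000, Σln s = -1.2651, Σt·ln s = -9.0777.
Equations: 46.0000·k + 12.0000·ln C = -9.0777;  12.0000·k + 4·ln C = -1.2651.
Δ = 46.0000·4 − (12.0000)² = 40.0000; k = (-9.0777·4 − 12.0000·-1.2651)/40.0000 = -0.52824, ln C = (46.0000·-1.2651 − 12.0000·-9.0777)/40.0000 = 1.26845, so C = exp(1.26845) = 3.55535.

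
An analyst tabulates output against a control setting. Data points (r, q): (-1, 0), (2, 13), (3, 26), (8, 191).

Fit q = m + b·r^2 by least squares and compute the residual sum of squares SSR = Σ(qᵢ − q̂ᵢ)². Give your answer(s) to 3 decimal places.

SSR = 7.987

Sums needed: Σ1 = 4, Σr^2 = 78, Σr^2·r^2 = 4194.
Right-hand side: Σq = 230, Σr^2·q = 12510.
So MᵀM·[m, b]ᵀ = Mᵀq: [[4, 78]; [78, 4194]]·[m, b]ᵀ = [230, 12510]ᵀ.
Eliminating b: 4194·(row 1) − 78·(row 2) gives 10692·m = 4194·230 − 78·12510 = -11160, so m = -310/297.
Then b = (12510 − 78·(-310/297))/4194 = 2675/891.
Residuals: -1745/891, 1813/891, 7/297, -89/891; SSR = 2372/297.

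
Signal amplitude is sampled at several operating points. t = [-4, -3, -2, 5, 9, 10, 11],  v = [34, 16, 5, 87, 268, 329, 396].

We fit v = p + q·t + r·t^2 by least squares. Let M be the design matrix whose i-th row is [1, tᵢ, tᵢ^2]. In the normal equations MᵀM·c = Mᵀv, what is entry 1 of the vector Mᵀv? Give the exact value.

1135

Entry 1 ↔ basis 1, so (Mᵀv)_{1} = Σᵢ vᵢ = (1)·(34) + (1)·(16) + (1)·(5) + (1)·(87) + (1)·(268) + (1)·(329) + (1)·(396) = 1135.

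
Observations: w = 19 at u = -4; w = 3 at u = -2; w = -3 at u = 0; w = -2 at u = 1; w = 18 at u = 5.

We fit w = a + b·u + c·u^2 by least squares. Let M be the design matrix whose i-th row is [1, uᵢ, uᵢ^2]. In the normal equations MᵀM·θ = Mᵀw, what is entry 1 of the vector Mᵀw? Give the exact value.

35

Entry 1 ↔ basis 1, so (Mᵀw)_{1} = Σᵢ wᵢ = (1)·(19) + (1)·(3) + (1)·(-3) + (1)·(-2) + (1)·(18) = 35.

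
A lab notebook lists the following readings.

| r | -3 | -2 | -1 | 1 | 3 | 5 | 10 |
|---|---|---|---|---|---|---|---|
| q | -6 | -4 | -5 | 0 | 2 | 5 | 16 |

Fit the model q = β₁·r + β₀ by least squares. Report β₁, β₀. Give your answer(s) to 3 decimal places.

β₁ = 1.659, β₀ = -1.938

With design matrix M, MᵀM = [[149, 13]; [13, 7]] and Mᵀq = [222, 8]ᵀ.
Eliminating β₀: 7·(row 1) − 13·(row 2) gives 874·β₁ = 7·222 − 13·8 = 1450, so β₁ = 725/437.
Then β₀ = (8 − 13·(725/437))/7 = -847/437.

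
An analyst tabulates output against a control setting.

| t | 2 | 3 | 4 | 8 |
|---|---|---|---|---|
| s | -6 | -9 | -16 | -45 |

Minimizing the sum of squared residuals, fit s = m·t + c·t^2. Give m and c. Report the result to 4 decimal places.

m = -1.9694, c = -0.4580

Forming MᵀM = [[93, 611]; [611, 4449]] and Mᵀs = [-463, -3241]ᵀ gives MᵀM·[m, c]ᵀ = Mᵀs.
det = 93·4449 − 611² = 40436.
m = ((-463)·4449 − 611·(-3241))/40436 = -19909/10109; c = (93·(-3241) − 611·(-463))/40436 = -4630/10109.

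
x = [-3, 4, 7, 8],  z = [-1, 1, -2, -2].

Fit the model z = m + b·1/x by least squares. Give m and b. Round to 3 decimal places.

m = -1.053, b = 1.154

Sums needed: Σ1 = 4, Σ1/x = 31/168, Σ1/x·1/x = 5917/28224.
Moment sums: Σz = -4, Σ1/x·z = 1/21.
MᵀM·[m, b]ᵀ = Mᵀz becomes [[4, 31/168]; [31/168, 5917/28224]]·[m, b]ᵀ = [-4, 1/21]ᵀ.
Eliminating b: (5917/28224)·(row 1) − (31/168)·(row 2) gives (2523/3136)·m = (5917/28224)·(-4) − (31/168)·(1/21) = -1993/2352, so m = -7972/7569.
Then b = ((1/21) − (31/168)·(-7972/7569))/(5917/28224) = 2912/2523.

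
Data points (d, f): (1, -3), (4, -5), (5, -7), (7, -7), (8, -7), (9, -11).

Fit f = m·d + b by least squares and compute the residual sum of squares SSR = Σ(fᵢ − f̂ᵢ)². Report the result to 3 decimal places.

SSR = 6.523

The normal system XᵀX·[m, b]ᵀ = Xᵀf is [[236, 34]; [34, 6]]·[m, b]ᵀ = [-262, -40]ᵀ.
Eliminating b: 6·(row 1) − 34·(row 2) gives 260·m = 6·(-262) − 34·(-40) = -212, so m = -53/65.
Then b = ((-40) − 34·(-53/65))/6 = -133/65.
Residuals: -9/65, 4/13, -57/65, 49/65, 102/65, -21/13; SSR = 424/65.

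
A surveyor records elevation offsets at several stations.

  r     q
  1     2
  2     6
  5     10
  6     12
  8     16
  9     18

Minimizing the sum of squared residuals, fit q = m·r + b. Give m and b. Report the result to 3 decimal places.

m = 1.875, b = 0.977

The normal equations are: 211·m + 31·b = 426;  31·m + 6·b = 64.
(Σr·r = 211, Σr = 31, Σ1 = 6, Σr·q = 426, Σq = 64.)
Determinant 211·6 − 31² = 305.
m = (426·6 − 31·64)/305 = 572/305; b = (211·64 − 31·426)/305 = 298/305.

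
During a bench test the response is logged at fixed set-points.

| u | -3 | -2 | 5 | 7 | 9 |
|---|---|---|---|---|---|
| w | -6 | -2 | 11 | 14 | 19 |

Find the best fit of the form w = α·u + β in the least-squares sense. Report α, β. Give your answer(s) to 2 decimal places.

Sums needed: Σu·u = 168, Σu = 16, Σ1 = 5.
And Σu·w = 346, Σw = 36.
Normal equations: [[168, 16]; [16, 5]]·[α, β]ᵀ = [346, 36]ᵀ.
Δ = 168·5 − 16² = 584.
α = (346·5 − 16·36)/584 = 577/292; β = (168·36 − 16·346)/584 = 64/73.

α = 1.98, β = 0.88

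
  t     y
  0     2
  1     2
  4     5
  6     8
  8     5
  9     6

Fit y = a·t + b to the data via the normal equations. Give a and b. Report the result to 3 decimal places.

a = 0.495, b = 2.356

Setting ∂/∂a … = 0 gives: 198·a + 28·b = 164;  28·a + 6·b = 28.
Δ = 198·6 − 28² = 404.
a = (164·6 − 28·28)/404 = 50/101; b = (198·28 − 28·164)/404 = 238/101.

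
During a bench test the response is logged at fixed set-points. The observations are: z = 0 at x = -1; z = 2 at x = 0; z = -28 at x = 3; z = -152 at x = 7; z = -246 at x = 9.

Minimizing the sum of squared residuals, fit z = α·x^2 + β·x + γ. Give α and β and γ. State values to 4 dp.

From the data, Σx^2·x^2 = 9044, Σx^2·x = 1098, Σx^2 = 140, Σx·x = 140, Σx = 18, Σ1 = 5.
And Σx^2·z = -27626, Σx·z = -3362, Σz = -424.
Solving the 3×3 system (Gaussian elimination) gives α = -117943/40611, β = -19891/13537, γ = 73414/40611.

α = -2.9042, β = -1.4694, γ = 1.8077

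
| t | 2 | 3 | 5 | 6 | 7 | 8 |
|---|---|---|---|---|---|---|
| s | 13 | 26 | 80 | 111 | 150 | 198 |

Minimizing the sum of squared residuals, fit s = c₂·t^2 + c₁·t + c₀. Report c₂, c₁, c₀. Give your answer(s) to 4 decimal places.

c₂ = 3.0071, c₁ = 0.7929, c₀ = -1.4857

XᵀX·[c₂, c₁, c₀]ᵀ = Xᵀs reads: 8515·c₂ + 1231·c₁ + 187·c₀ = 26304;  1231·c₂ + 187·c₁ + 31·c₀ = 3804;  187·c₂ + 31·c₁ + 6·c₀ = 578.
Row-reducing yields c₂ = 421/140, c₁ = 111/140, c₀ = -52/35.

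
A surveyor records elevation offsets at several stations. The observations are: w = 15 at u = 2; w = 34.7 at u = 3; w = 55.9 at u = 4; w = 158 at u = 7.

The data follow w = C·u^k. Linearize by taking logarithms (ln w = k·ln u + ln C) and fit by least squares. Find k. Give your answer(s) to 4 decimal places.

k = 1.8643

With ln wᵢ as the transformed response and ln uᵢ as the regressor:
Over the data: Σln u = 5.1240, Σ(ln u)² = 7.3958, Σln w = 15.3409, Σln u·ln w = 21.2028.
Normal system: [[7.3958, 5.1240]; [5.1240, 4]]·[k, ln C]ᵀ = [21.2028, 15.3409]ᵀ.
Slope k = (n·Σln u·ln w − Σln u·Σln w)/(n·Σ(ln u)² − (Σln u)²) = (4·21.2028 − 5.1240·15.3409)/3.3281 = 1.86430; ln C = (Σln w − k·Σln u)/n = 1.44709.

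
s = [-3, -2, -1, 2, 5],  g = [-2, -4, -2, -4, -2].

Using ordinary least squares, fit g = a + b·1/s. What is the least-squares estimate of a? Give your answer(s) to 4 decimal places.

a = -2.9474

Sums needed: Σ1 = 5, Σ1/s = -17/15, Σ1/s·1/s = 743/450.
And Σg = -14, Σ1/s·g = 34/15.
Δ = 5·(743/450) − (-17/15)² = 3137/450.
a = ((-14)·(743/450) − (-17/15)·(34/15))/(3137/450) = -9246/3137; b = (5·(34/15) − (-17/15)·(-14))/(3137/450) = -2040/3137.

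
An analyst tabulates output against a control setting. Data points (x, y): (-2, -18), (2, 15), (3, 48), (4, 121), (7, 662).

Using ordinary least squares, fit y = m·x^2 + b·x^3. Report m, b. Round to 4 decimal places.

m = -0.4898, b = 2.0002

The normal equations are: 2770·m + 18074·b = 34794;  18074·m + 122602·b = 236370.
(Σx^2·x^2 = 2770, Σx^2·x^3 = 18074, Σx^3·x^3 = 122602, Σx^2·y = 34794, Σx^3·y = 236370.)
Determinant 2770·122602 − 18074² = 12938064.
m = (34794·122602 − 18074·236370)/12938064 = -132029/269543; b = (2770·236370 − 18074·34794)/12938064 = 539128/269543.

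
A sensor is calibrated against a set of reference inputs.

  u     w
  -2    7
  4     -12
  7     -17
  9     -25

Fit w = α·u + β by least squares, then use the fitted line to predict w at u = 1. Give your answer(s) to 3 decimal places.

ŵ = -1.884

Setting ∂/∂α … = 0 gives: 150·α + 18·β = -406;  18·α + 4·β = -47.
(Σu·u = 150, Σu = 18, Σ1 = 4, Σu·w = -406, Σw = -47.)
det = 150·4 − 18² = 276.
α = ((-406)·4 − 18·(-47))/276 = -389/138; β = (150·(-47) − 18·(-406))/276 = 43/46.
At u = 1: ŵ = (-389/138)·(1) + (43/46)·(1) = -130/69.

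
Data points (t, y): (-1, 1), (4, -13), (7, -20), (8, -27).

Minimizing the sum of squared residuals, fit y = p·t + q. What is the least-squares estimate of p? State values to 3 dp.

Entries of MᵀM: Σt·t = 130, Σt = 18, Σ1 = 4.
Right-hand side: Σt·y = -409, Σy = -59.
MᵀM·[p, q]ᵀ = Mᵀy becomes [[130, 18]; [18, 4]]·[p, q]ᵀ = [-409, -59]ᵀ.
Eliminating q: 4·(row 1) − 18·(row 2) gives 196·p = 4·(-409) − 18·(-59) = -574, so p = -41/14.
Then q = ((-59) − 18·(-41/14))/4 = -11/7.

p = -2.929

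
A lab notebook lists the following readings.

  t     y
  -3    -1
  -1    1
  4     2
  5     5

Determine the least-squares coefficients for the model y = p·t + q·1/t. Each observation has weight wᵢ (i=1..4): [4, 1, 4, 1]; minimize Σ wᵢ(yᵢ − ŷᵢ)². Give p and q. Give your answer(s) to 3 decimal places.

Setting ∂/∂p … = 0 gives: 126·p + 10·q = 68;  10·p + (1561/900)·q = 10/3.
(Σwᵢ·t·t = 126, Σwᵢ·t·1/t = 10, Σwᵢ·1/t·1/t = 1561/900, Σwᵢ·t·y = 68, Σwᵢ·1/t·y = 10/3.)
det = 126·(1561/900) − 10² = 5927/50.
p = (68·(1561/900) − 10·(10/3))/(5927/50) = 38074/53343; q = (126·(10/3) − 10·68)/(5927/50) = -13000/5927.

p = 0.714, q = -2.193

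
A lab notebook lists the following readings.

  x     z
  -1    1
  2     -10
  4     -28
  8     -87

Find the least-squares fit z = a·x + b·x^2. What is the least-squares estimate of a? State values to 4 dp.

AᵀA·[a, b]ᵀ = Aᵀz reads: 85·a + 583·b = -829;  583·a + 4369·b = -6055.
(Σx·x = 85, Σx·x^2 = 583, Σx^2·x^2 = 4369, Σx·z = -829, Σx^2·z = -6055.)
Determinant 85·4369 − 583² = 31476.
a = ((-829)·4369 − 583·(-6055))/31476 = -7653/2623; b = (85·(-6055) − 583·(-829))/31476 = -2614/2623.

a = -2.9177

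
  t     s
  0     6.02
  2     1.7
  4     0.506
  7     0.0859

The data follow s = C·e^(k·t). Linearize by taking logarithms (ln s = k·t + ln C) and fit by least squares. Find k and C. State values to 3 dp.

k = -0.606, C = 5.855

Let Y = ln s. Fitting Y = k·t + ln C by least squares:
XᵀX = [[69.0000, 13.0000]; [13.0000, 4]], rhs = [-18.8456, -0.8101]ᵀ  (here Σt = 13.0000, Σ(t)² = 69.0000, Σln s = -0.8101, Σt·ln s = -18.8456).
Solving (det = 107.0000): k = -0.60609, ln C = 1.76727, so C = exp(1.76727) = 5.85485.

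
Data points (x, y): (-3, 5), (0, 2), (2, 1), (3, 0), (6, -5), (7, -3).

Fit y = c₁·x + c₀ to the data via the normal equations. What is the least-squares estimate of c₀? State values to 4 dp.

Compute the Gram sums: Σx·x = 107, Σx = 15, Σ1 = 6.
For Mᵀy: Σx·y = -64, Σy = 0.
MᵀM·[c₁, c₀]ᵀ = Mᵀy becomes [[107, 15]; [15, 6]]·[c₁, c₀]ᵀ = [-64, 0]ᵀ.
Determinant 107·6 − 15² = 417.
c₁ = ((-64)·6 − 15·0)/417 = -128/139; c₀ = (107·0 − 15·(-64))/417 = 320/139.

c₀ = 2.3022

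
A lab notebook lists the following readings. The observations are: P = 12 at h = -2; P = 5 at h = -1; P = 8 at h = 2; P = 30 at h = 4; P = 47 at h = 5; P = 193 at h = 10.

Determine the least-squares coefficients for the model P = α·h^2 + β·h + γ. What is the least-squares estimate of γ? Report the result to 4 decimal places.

γ = 1.9204

The normal equations are: 10914·α + 1188·β + 150·γ = 21040;  1188·α + 150·β + 18·γ = 2272;  150·α + 18·β + 6·γ = 295.
(Σh^2·h^2 = 10914, Σh^2·h = 1188, Σh^2 = 150, Σh·h = 150, Σh = 18, Σ1 = 6, Σh^2·P = 21040, Σh·P = 2272, ΣP = 295.)
Inverting the 3×3 Gram matrix, [α, β, γ]ᵀ = [16013/7950, -8239/7950, 5089/2650]ᵀ.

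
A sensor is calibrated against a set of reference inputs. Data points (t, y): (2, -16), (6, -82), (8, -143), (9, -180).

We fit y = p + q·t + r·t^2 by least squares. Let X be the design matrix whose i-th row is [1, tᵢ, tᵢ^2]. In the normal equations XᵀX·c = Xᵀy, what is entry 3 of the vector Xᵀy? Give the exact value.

-26748

Entry 3 ↔ basis t^2, so (Xᵀy)_{3} = Σᵢ (t^2)·yᵢ = (4)·(-16) + (36)·(-82) + (64)·(-143) + (81)·(-180) = -26748.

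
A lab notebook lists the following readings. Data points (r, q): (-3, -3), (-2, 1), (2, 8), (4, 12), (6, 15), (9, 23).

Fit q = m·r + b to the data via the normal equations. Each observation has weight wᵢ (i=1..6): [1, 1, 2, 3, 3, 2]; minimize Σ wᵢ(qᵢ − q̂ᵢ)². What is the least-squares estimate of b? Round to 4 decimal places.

b = 3.7924

AᵀWA·[m, b]ᵀ = AᵀWq reads: 339·m + 47·b = 867;  47·m + 12·b = 141.
Δ = 339·12 − 47² = 1859.
m = (867·12 − 47·141)/1859 = 3777/1859; b = (339·141 − 47·867)/1859 = 7050/1859.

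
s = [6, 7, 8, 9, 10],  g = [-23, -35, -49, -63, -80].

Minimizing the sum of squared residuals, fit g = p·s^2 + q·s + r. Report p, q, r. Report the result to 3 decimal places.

With design matrix A, AᵀA = [[24354, 2800, 330]; [2800, 330, 40]; [330, 40, 5]] and Aᵀg = [-18782, -2142, -250]ᵀ.
Inverting the 3×3 Gram matrix, [p, q, r]ᵀ = [-5/7, -97/35, 676/35]ᵀ.

p = -0.714, q = -2.771, r = 19.314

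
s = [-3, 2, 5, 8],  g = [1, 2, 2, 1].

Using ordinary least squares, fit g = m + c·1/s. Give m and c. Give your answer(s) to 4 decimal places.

Normal-equation sums: Σ1 = 4, Σ1/s = 59/120, Σ1/s·1/s = 6001/14400.
Right-hand side: Σg = 6, Σ1/s·g = 143/120.
Δ = 4·(6001/14400) − (59/120)² = 6841/4800.
m = (6·(6001/14400) − (59/120)·(143/120))/(6841/4800) = 27569/20523; c = (4·(143/120) − (59/120)·6)/(6841/4800) = 8720/6841.

m = 1.3433, c = 1.2747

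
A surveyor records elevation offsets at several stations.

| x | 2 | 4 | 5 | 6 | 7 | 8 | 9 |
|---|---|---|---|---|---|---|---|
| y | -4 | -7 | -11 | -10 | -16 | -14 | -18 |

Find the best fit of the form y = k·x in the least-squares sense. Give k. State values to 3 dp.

From the data, Σx·x = 275.
Right-hand side: Σx·y = -537.
MᵀM·[k]ᵀ = Mᵀy becomes [[275]]·[k]ᵀ = [-537]ᵀ.
k = (-537)/275 = -1.95273.

k = -1.953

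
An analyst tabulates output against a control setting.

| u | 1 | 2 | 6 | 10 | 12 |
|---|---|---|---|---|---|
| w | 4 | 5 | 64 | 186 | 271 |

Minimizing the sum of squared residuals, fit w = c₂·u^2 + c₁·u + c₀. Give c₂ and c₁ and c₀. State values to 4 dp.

From the data, Σu^2·u^2 = 32049, Σu^2·u = 2953, Σu^2 = 285, Σu·u = 285, Σu = 31, Σ1 = 5.
Right-hand side: Σu^2·w = 59952, Σu·w = 5510, Σw = 530.
MᵀM·[c₂, c₁, c₀]ᵀ = Mᵀw becomes [[32049, 2953, 285]; [2953, 285, 31]; [285, 31, 5]]·[c₂, c₁, c₀]ᵀ = [59952, 5510, 530]ᵀ.
Inverting the 3×3 Gram matrix, [c₂, c₁, c₀]ᵀ = [21856/10717, -22485/10717, 4231/1531]ᵀ.

c₂ = 2.0394, c₁ = -2.0981, c₀ = 2.7636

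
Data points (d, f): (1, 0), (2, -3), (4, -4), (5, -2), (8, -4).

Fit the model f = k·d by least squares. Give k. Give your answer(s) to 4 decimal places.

Setting ∂/∂k … = 0 gives: 110·k = -64.
k = (-64)/110 = -0.581818.

k = -0.5818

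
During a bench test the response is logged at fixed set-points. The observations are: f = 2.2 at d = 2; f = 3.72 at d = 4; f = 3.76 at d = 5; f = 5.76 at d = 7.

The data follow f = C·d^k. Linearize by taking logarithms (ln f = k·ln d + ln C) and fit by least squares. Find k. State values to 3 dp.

Let Y = ln f. Fitting Y = k·ln d + ln C by least squares:
XᵀX = [[8.7791, 5.6348]; [5.6348, 4]], rhs = [7.9065, 5.1775]ᵀ  (here Σln d = 5.6348, Σ(ln d)² = 8.7791, Σln f = 5.1775, Σln d·ln f = 7.9065).
Solving (det = 3.3656): k = 0.72840, ln C = 0.26830.

k = 0.728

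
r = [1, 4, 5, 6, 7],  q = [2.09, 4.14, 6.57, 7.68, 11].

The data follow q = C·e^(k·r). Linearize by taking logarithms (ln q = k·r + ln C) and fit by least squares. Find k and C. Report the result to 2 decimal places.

With ln qᵢ as the transformed response and rᵢ as the regressor:
Σr = 23.0000, Σ(r)² = 127.0000, Σln q = 8.4769, Σr·ln q = 44.8495.
Equations: 127.0000·k + 23.0000·ln C = 44.8495;  23.0000·k + 5·ln C = 8.4769.
Solving (det = 106.0000): k = 0.27622, ln C = 0.42478, so C = exp(0.42478) = 1.52925.

k = 0.28, C = 1.53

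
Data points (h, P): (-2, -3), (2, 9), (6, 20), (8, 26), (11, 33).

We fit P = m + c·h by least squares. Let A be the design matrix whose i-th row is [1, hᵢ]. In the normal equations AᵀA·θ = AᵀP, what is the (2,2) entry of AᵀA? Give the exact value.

229

Row 2 ↔ basis h, column 2 ↔ basis h, so (AᵀA)_{2,2} = Σᵢ (h)·(h) = (-2)·(-2) + (2)·(2) + (6)·(6) + (8)·(8) + (11)·(11) = 229.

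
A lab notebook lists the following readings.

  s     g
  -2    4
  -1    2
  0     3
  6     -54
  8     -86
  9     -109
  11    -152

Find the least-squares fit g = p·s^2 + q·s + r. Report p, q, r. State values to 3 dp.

Compute the Gram sums: Σs^2·s^2 = 26611, Σs^2·s = 2779, Σs^2 = 307, Σs·s = 307, Σs = 31, Σ1 = 7.
Moment sums: Σs^2·g = -34651, Σs·g = -3675, Σg = -392.
Inverting the 3×3 Gram matrix, [p, q, r]ᵀ = [-13661/14028, -414139/126252, 39031/31563]ᵀ.

p = -0.974, q = -3.280, r = 1.237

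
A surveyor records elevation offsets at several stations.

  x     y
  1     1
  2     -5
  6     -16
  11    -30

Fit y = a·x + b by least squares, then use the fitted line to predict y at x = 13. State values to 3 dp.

Entries of AᵀA: Σx·x = 162, Σx = 20, Σ1 = 4.
Right-hand side: Σx·y = -435, Σy = -50.
Δ = 162·4 − 20² = 248.
a = ((-435)·4 − 20·(-50))/248 = -185/62; b = (162·(-50) − 20·(-435))/248 = 75/31.
At x = 13: ŷ = (-185/62)·(13) + (75/31)·(1) = -2255/62.

ŷ = -36.371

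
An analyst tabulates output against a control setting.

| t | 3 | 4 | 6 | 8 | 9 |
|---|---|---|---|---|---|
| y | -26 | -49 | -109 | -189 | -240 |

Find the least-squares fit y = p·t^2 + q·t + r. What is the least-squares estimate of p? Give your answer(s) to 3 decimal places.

Forming XᵀX = [[12290, 1548, 206]; [1548, 206, 30]; [206, 30, 5]] and Xᵀy = [-36478, -4600, -613]ᵀ gives XᵀX·[p, q, r]ᵀ = Xᵀy.
Solving the 3×3 system (Gaussian elimination) gives p = -132/49, q = -1997/637, r = 655/91.

p = -2.694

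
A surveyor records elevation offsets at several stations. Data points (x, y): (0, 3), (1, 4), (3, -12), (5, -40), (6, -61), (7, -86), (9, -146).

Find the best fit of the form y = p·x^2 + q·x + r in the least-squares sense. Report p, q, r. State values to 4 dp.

p = -1.9510, q = 0.9039, r = 3.7335

MᵀM·[p, q, r]ᵀ = Mᵀy reads: 10965·p + 1441·q + 201·r = -19340;  1441·p + 201·q + 31·r = -2514;  201·p + 31·q + 7·r = -338.
Inverting the 3×3 Gram matrix, [p, q, r]ᵀ = [-93729/48041, 43424/48041, 25623/6863]ᵀ.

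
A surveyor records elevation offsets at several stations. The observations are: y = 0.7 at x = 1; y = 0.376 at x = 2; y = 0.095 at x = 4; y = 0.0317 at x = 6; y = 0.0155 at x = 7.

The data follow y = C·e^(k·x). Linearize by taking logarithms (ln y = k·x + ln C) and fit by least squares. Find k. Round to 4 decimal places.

With ln yᵢ as the transformed response and xᵢ as the regressor:
XᵀX = [[106.0000, 20.0000]; [20.0000, 5]], rhs = [-61.6056, -11.3071]ᵀ  (here Σx = 20.0000, Σ(x)² = 106.0000, Σln y = -11.3071, Σx·ln y = -61.6056).
Δ = 106.0000·5 − (20.0000)² = 130.0000; k = (-61.6056·5 − 20.0000·-11.3071)/130.0000 = -0.62989, ln C = (106.0000·-11.3071 − 20.0000·-61.6056)/130.0000 = 0.25816.

k = -0.6299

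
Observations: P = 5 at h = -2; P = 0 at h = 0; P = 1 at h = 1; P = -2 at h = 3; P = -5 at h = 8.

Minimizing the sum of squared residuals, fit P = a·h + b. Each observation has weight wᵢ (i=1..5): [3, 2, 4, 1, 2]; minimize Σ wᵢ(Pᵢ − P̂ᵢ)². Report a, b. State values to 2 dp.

a = -0.95, b = 1.92

The normal system XᵀWX·[a, b]ᵀ = XᵀWP is [[153, 17]; [17, 12]]·[a, b]ᵀ = [-112, 7]ᵀ.
Eliminating b: 12·(row 1) − 17·(row 2) gives 1547·a = 12·(-112) − 17·7 = -1463, so a = -209/221.
Then b = (7 − 17·(-209/221))/12 = 25/13.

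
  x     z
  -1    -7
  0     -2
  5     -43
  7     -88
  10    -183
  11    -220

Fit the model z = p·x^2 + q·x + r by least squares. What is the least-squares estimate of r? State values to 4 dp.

Forming MᵀM = [[27668, 2798, 296]; [2798, 296, 32]; [296, 32, 6]] and Mᵀz = [-50314, -5074, -543]ᵀ gives MᵀM·[p, q, r]ᵀ = Mᵀz.
Inverting the 3×3 Gram matrix, [p, q, r]ᵀ = [-73221/37687, 57435/37687, -209515/75374]ᵀ.

r = -2.7797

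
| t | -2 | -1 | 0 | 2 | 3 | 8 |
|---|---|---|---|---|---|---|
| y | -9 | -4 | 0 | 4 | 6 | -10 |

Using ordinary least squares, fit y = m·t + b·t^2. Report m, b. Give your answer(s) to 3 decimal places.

With design matrix A, AᵀA = [[82, 538]; [538, 4210]] and Aᵀy = [-32, -610]ᵀ.
det = 82·4210 − 538² = 55776.
m = ((-32)·4210 − 538·(-610))/55776 = 48365/13944; b = (82·(-610) − 538·(-32))/55776 = -8201/13944.

m = 3.469, b = -0.588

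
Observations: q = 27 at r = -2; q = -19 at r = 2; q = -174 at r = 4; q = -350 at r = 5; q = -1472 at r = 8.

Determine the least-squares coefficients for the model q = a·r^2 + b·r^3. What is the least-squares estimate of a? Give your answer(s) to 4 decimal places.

a = 1.0747

AᵀA·[a, b]ᵀ = Aᵀq reads: 5009·a + 36917·b = -105710;  36917·a + 281993·b = -808918.
Eliminating b: 281993·(row 1) − 36917·(row 2) gives 49638048·a = 281993·(-105710) − 36917·(-808918) = 53345776, so a = 3334111/3102378.
Then b = ((-808918) − 36917·(3334111/3102378))/281993 = -9335887/3102378.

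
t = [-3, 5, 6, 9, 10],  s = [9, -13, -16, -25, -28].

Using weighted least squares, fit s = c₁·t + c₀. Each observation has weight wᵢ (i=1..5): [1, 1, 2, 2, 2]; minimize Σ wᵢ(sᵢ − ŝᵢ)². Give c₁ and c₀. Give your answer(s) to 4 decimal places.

c₁ = -2.8538, c₀ = 0.8000

Normal-equation sums: Σwᵢ·t·t = 468, Σwᵢ·t = 52, Σwᵢ·1 = 8.
And Σwᵢ·t·s = -1294, Σwᵢ·s = -142.
Normal equations: [[468, 52]; [52, 8]]·[c₁, c₀]ᵀ = [-1294, -142]ᵀ.
Eliminating c₀: 8·(row 1) − 52·(row 2) gives 1040·c₁ = 8·(-1294) − 52·(-142) = -2968, so c₁ = -371/130.
Then c₀ = ((-142) − 52·(-371/130))/8 = 4/5.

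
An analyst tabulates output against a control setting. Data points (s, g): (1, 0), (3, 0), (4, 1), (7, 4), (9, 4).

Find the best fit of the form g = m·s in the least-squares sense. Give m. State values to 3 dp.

With design matrix A, AᵀA = [[156]] and Aᵀg = [68]ᵀ.
Hence m = 68 / 156 ≈ 0.435897.

m = 0.436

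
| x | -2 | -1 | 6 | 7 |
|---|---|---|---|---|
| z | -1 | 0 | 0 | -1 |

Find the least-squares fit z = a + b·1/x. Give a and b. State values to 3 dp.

AᵀA·[a, b]ᵀ = Aᵀz reads: 4·a + (-25/21)·b = -2;  (-25/21)·a + (1145/882)·b = 5/14.
(Σ1 = 4, Σ1/x = -25/21, Σ1/x·1/x = 1145/882, Σz = -2, Σ1/x·z = 5/14.)
Eliminating b: (1145/882)·(row 1) − (-25/21)·(row 2) gives (185/49)·a = (1145/882)·(-2) − (-25/21)·(5/14) = -1915/882, so a = -383/666.
Then b = ((5/14) − (-25/21)·(-383/666))/(1145/882) = -28/111.

a = -0.575, b = -0.252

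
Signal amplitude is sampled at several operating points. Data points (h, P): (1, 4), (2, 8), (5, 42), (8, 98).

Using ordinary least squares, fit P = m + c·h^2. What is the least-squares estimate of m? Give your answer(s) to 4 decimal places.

XᵀX·[m, c]ᵀ = XᵀP reads: 4·m + 94·c = 152;  94·m + 4738·c = 7358.
(Σ1 = 4, Σh^2 = 94, Σh^2·h^2 = 4738, ΣP = 152, Σh^2·P = 7358.)
Δ = 4·4738 − 94² = 10116.
m = (152·4738 − 94·7358)/10116 = 2377/843; c = (4·7358 − 94·152)/10116 = 1262/843.

m = 2.8197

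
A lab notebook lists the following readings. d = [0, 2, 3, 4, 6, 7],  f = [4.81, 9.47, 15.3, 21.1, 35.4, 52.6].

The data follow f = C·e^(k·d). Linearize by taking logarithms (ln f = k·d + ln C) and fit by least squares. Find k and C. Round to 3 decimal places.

Taking logs, ln f = k·d + ln C, so regress ln f on d.
Σd = 22.0000, Σ(d)² = 114.0000, Σln f = 17.1254, Σd·ln f = 74.0162.
Equations: 114.0000·k + 22.0000·ln C = 74.0162;  22.0000·k + 6·ln C = 17.1254.
Slope k = (n·Σd·ln f − Σd·Σln f)/(n·Σ(d)² − (Σd)²) = (6·74.0162 − 22.0000·17.1254)/200.0000 = 0.33669; ln C = (Σln f − k·Σd)/n = 1.61969, so C = exp(1.61969) = 5.05150.

k = 0.337, C = 5.052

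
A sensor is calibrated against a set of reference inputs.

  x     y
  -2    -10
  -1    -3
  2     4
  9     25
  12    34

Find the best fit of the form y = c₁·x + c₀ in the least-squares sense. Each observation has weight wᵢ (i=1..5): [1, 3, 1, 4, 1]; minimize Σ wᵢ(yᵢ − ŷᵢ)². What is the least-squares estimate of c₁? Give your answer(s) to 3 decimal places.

c₁ = 2.928

Entries of MᵀWM: Σwᵢ·x·x = 479, Σwᵢ·x = 45, Σwᵢ·1 = 10.
And Σwᵢ·x·y = 1345, Σwᵢ·y = 119.
MᵀWM·[c₁, c₀]ᵀ = MᵀWy becomes [[479, 45]; [45, 10]]·[c₁, c₀]ᵀ = [1345, 119]ᵀ.
Eliminating c₀: 10·(row 1) − 45·(row 2) gives 2765·c₁ = 10·1345 − 45·119 = 8095, so c₁ = 1619/553.
Then c₀ = (119 − 45·(1619/553))/10 = -3524/2765.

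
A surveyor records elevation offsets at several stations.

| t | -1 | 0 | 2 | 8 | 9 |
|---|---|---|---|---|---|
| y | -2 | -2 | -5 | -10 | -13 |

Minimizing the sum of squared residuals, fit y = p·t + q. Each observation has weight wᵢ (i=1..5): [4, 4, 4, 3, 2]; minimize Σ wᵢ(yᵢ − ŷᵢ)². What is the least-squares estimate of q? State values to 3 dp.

q = -2.624

Forming AᵀWA = [[374, 46]; [46, 17]] and AᵀWy = [-506, -92]ᵀ gives AᵀWA·[p, q]ᵀ = AᵀWy.
Δ = 374·17 − 46² = 4242.
p = ((-506)·17 − 46·(-92))/4242 = -2185/2121; q = (374·(-92) − 46·(-506))/4242 = -5566/2121.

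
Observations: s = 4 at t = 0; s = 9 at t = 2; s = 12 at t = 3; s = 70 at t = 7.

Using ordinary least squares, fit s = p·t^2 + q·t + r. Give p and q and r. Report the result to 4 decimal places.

From the data, Σt^2·t^2 = 2498, Σt^2·t = 378, Σt^2 = 62, Σt·t = 62, Σt = 12, Σ1 = 4.
For Aᵀs: Σt^2·s = 3574, Σt·s = 544, Σs = 95.
So AᵀA·[p, q, r]ᵀ = Aᵀs: [[2498, 378, 62]; [378, 62, 12]; [62, 12, 4]]·[p, q, r]ᵀ = [3574, 544, 95]ᵀ.
Solving the 3×3 system (Gaussian elimination) gives p = 4911/3098, q = -5405/3098, r = 6836/1549.

p = 1.5852, q = -1.7447, r = 4.4132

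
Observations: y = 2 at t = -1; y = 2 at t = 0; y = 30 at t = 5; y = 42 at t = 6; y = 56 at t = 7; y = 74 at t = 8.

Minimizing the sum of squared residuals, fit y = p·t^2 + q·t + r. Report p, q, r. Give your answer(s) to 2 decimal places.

p = 1.11, q = 0.13, r = 1.46

Compute the Gram sums: Σt^2·t^2 = 8419, Σt^2·t = 1195, Σt^2 = 175, Σt·t = 175, Σt = 25, Σ1 = 6.
And Σt^2·y = 9744, Σt·y = 1384, Σy = 206.
Normal equations: [[8419, 1195, 175]; [1195, 175, 25]; [175, 25, 6]]·[p, q, r]ᵀ = [9744, 1384, 206]ᵀ.
Solving the 3×3 system (Gaussian elimination) gives p = 5921/5340, q = 3449/26700, r = 259/178.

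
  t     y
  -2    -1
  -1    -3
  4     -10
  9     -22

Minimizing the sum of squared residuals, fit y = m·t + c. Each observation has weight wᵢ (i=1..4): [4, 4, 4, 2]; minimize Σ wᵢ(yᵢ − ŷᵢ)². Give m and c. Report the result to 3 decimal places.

m = -1.792, c = -4.327

Setting ∂/∂m … = 0 gives: 246·m + 22·c = -536;  22·m + 14·c = -100.
(Σwᵢ·t·t = 246, Σwᵢ·t = 22, Σwᵢ·1 = 14, Σwᵢ·t·y = -536, Σwᵢ·y = -100.)
det = 246·14 − 22² = 2960.
m = ((-536)·14 − 22·(-100))/2960 = -663/370; c = (246·(-100) − 22·(-536))/2960 = -1601/370.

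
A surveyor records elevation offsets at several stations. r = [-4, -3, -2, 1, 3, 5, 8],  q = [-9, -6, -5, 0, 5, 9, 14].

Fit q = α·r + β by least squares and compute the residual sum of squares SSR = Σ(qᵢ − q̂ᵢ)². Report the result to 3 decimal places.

SSR = 1.865

Forming XᵀX = [[128, 8]; [8, 7]] and Xᵀq = [236, 8]ᵀ gives XᵀX·[α, β]ᵀ = Xᵀq.
det = 128·7 − 8² = 832.
α = (236·7 − 8·8)/832 = 397/208; β = (128·8 − 8·236)/832 = -27/26.
Residuals: -17/52, 159/208, -15/104, -181/208, 5/16, 103/208, -3/13; SSR = 97/52.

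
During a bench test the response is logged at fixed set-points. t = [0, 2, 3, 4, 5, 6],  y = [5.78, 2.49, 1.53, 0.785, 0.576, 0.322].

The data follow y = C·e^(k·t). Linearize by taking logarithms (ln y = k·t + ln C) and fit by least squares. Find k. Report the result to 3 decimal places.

k = -0.485

Linearized form: ln y = k·t + ln C. From the 6 transformed points,
AᵀA = [[90.0000, 20.0000]; [20.0000, 6]], rhs = [-7.4254, 1.1650]ᵀ  (here Σt = 20.0000, Σ(t)² = 90.0000, Σln y = 1.1650, Σt·ln y = -7.4254).
Δ = 90.0000·6 − (20.0000)² = 140.0000; k = (-7.4254·6 − 20.0000·1.1650)/140.0000 = -0.48466, ln C = (90.0000·1.1650 − 20.0000·-7.4254)/140.0000 = 1.80972.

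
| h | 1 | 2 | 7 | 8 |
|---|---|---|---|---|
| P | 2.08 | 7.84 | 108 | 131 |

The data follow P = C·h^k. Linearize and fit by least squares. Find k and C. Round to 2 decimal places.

k = 2.02, C = 2.02

Let Y = ln P. Fitting Y = k·ln h + ln C by least squares:
Σln h = 4.7185, Σ(ln h)² = 8.5911, Σln P = 12.3489, Σln h·ln P = 20.6761.
Normal system: [[8.5911, 4.7185]; [4.7185, 4]]·[k, ln C]ᵀ = [20.6761, 12.3489]ᵀ.
Slope k = (n·Σln h·ln P − Σln h·Σln P)/(n·Σ(ln h)² − (Σln h)²) = (4·20.6761 − 4.7185·12.3489)/12.1002 = 2.01946; ln C = (Σln P − k·Σln h)/n = 0.70503, so C = exp(0.70503) = 2.02391.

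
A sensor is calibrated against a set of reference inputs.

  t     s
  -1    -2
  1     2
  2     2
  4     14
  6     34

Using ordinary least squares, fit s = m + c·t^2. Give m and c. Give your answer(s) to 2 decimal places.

m = -1.33, c = 0.98

Setting ∂/∂m … = 0 gives: 5·m + 58·c = 50;  58·m + 1570·c = 1456.
(Σ1 = 5, Σt^2 = 58, Σt^2·t^2 = 1570, Σs = 50, Σt^2·s = 1456.)
Determinant 5·1570 − 58² = 4486.
m = (50·1570 − 58·1456)/4486 = -2974/2243; c = (5·1456 − 58·50)/4486 = 2190/2243.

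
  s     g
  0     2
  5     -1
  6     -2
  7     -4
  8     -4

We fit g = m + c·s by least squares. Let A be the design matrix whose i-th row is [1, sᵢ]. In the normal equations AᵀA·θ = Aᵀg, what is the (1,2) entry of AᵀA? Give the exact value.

26

Row 1 ↔ basis 1, column 2 ↔ basis s, so (AᵀA)_{1,2} = Σᵢ s = (1)·(0) + (1)·(5) + (1)·(6) + (1)·(7) + (1)·(8) = 26.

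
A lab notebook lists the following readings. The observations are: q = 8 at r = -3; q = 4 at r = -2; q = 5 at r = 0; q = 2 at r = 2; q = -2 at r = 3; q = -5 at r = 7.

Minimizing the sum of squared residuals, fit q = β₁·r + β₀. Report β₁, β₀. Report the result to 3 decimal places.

Forming XᵀX = [[75, 7]; [7, 6]] and Xᵀq = [-69, 12]ᵀ gives XᵀX·[β₁, β₀]ᵀ = Xᵀq.
det = 75·6 − 7² = 401.
β₁ = ((-69)·6 − 7·12)/401 = -498/401; β₀ = (75·12 − 7·(-69))/401 = 1383/401.

β₁ = -1.242, β₀ = 3.449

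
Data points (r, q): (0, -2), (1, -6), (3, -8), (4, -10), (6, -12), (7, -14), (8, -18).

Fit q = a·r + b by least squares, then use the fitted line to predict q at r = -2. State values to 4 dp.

q̂ = 0.5260

With design matrix X, XᵀX = [[175, 29]; [29, 7]] and Xᵀq = [-384, -70]ᵀ.
Eliminating b: 7·(row 1) − 29·(row 2) gives 384·a = 7·(-384) − 29·(-70) = -658, so a = -329/192.
Then b = ((-70) − 29·(-329/192))/7 = -557/192.
At r = -2: q̂ = (-329/192)·(-2) + (-557/192)·(1) = 101/192.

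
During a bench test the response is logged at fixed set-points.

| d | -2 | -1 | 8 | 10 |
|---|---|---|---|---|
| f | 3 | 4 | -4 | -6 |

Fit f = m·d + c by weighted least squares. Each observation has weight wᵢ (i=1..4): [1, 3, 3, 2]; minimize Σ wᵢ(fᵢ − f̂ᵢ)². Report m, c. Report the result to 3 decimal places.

Setting ∂/∂m … = 0 gives: 399·m + 39·c = -234;  39·m + 9·c = -9.
Determinant 399·9 − 39² = 2070.
m = ((-234)·9 − 39·(-9))/2070 = -39/46; c = (399·(-9) − 39·(-234))/2070 = 123/46.

m = -0.848, c = 2.674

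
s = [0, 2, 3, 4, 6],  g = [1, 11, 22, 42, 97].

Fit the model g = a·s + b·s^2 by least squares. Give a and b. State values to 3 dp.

a = -0.757, b = 2.817

The normal equations are: 65·a + 315·b = 838;  315·a + 1649·b = 4406.
Eliminating b: 1649·(row 1) − 315·(row 2) gives 7960·a = 1649·838 − 315·4406 = -6028, so a = -1507/1990.
Then b = (4406 − 315·(-1507/1990))/1649 = 1121/398.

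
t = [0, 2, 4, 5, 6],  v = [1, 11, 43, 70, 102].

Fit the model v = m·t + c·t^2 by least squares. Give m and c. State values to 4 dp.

Setting ∂/∂m … = 0 gives: 81·m + 413·c = 1156;  413·m + 2193·c = 6154.
det = 81·2193 − 413² = 7064.
m = (1156·2193 − 413·6154)/7064 = -3247/3532; c = (81·6154 − 413·1156)/7064 = 10523/3532.

m = -0.9193, c = 2.9793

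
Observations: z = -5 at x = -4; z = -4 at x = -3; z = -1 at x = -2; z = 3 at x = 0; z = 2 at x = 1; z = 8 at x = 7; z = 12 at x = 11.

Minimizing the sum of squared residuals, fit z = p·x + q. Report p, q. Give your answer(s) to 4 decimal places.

p = 1.0908, q = 0.5846

Setting ∂/∂p … = 0 gives: 200·p + 10·q = 224;  10·p + 7·q = 15.
(Σx·x = 200, Σx = 10, Σ1 = 7, Σx·z = 224, Σz = 15.)
det = 200·7 − 10² = 1300.
p = (224·7 − 10·15)/1300 = 709/650; q = (200·15 − 10·224)/1300 = 38/65.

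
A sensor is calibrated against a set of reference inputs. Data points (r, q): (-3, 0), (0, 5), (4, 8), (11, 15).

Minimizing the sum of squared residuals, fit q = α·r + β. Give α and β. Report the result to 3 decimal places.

α = 1.027, β = 3.918

With design matrix X, XᵀX = [[146, 12]; [12, 4]] and Xᵀq = [197, 28]ᵀ.
Determinant 146·4 − 12² = 440.
α = (197·4 − 12·28)/440 = 113/110; β = (146·28 − 12·197)/440 = 431/110.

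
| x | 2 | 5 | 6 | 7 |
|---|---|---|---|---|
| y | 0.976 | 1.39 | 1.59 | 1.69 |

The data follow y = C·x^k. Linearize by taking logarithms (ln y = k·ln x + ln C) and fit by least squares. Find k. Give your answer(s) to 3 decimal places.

k = 0.435

Taking logs, ln y = k·ln x + ln C, so regress ln y on ln x.
Σln x = 6.0403, Σ(ln x)² = 10.0677, Σln y = 1.2935, Σln x·ln y = 2.3651.
Equations: 10.0677·k + 6.0403·ln C = 2.3651;  6.0403·k + 4·ln C = 1.2935.
Δ = 10.0677·4 − (6.0403)² = 3.7862; k = (2.3651·4 − 6.0403·1.2935)/3.7862 = 0.43517, ln C = (10.0677·1.2935 − 6.0403·2.3651)/3.7862 = -0.33376.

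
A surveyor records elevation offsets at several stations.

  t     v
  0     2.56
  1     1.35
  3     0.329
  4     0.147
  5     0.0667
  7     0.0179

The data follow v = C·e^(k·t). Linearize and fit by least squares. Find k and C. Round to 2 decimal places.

k = -0.72, C = 2.67

Let Y = ln v. Fitting Y = k·t + ln C by least squares:
Sums: Σt = 20.0000, Σ(t)² = 100.0000, Σln v = -8.5194, Σt·ln v = -52.4027.
Normal system: [[100.0000, 20.0000]; [20.0000, 6]]·[k, ln C]ᵀ = [-52.4027, -8.5194]ᵀ.
Slope k = (n·Σt·ln v − Σt·Σln v)/(n·Σ(t)² − (Σt)²) = (6·-52.4027 − 20.0000·-8.5194)/200.0000 = -0.72014; ln C = (Σln v − k·Σt)/n = 0.98056, so C = exp(0.98056) = 2.66596.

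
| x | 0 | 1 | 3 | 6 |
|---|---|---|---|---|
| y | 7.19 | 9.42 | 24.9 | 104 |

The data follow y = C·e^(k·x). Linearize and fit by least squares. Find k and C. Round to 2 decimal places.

Linearized form: ln y = k·x + ln C. From the 4 transformed points,
Σx = 10.0000, Σ(x)² = 46.0000, Σln y = 12.0748, Σx·ln y = 39.7538.
Equations: 46.0000·k + 10.0000·ln C = 39.7538;  10.0000·k + 4·ln C = 12.0748.
Δ = 46.0000·4 − (10.0000)² = 84.0000; k = (39.7538·4 − 10.0000·12.0748)/84.0000 = 0.45556, ln C = (46.0000·12.0748 − 10.0000·39.7538)/84.0000 = 1.87979, so C = exp(1.87979) = 6.55212.

k = 0.46, C = 6.55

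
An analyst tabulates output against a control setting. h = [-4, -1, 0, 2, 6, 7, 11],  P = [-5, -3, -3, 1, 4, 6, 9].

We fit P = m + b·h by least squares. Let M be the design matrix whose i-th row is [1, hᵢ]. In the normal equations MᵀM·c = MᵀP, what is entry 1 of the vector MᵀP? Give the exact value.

Entry 1 ↔ basis 1, so (MᵀP)_{1} = Σᵢ Pᵢ = (1)·(-5) + (1)·(-3) + (1)·(-3) + (1)·(1) + (1)·(4) + (1)·(6) + (1)·(9) = 9.

9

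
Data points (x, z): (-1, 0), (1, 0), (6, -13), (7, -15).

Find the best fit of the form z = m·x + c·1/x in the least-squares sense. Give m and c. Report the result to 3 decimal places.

MᵀM·[m, c]ᵀ = Mᵀz reads: 87·m + 4·c = -183;  4·m + (3613/1764)·c = -181/42.
Determinant 87·(3613/1764) − 4² = 95369/588.
m = ((-183)·(3613/1764) − 4·(-181/42))/(95369/588) = -210257/95369; c = (87·(-181/42) − 4·(-183))/(95369/588) = 209958/95369.

m = -2.205, c = 2.202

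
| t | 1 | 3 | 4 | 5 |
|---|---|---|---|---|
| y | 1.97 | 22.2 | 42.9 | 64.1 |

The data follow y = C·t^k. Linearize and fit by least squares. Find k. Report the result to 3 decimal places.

k = 2.185

With ln yᵢ as the transformed response and ln tᵢ as the regressor:
Σln t = 4.0943, Σ(ln t)² = 5.7191, Σln y = 11.6974, Σln t·ln y = 15.3127.
Equations: 5.7191·k + 4.0943·ln C = 15.3127;  4.0943·k + 4·ln C = 11.6974.
Δ = 5.7191·4 − (4.0943)² = 6.1125; k = (15.3127·4 − 4.0943·11.6974)/6.1125 = 2.18524, ln C = (5.7191·11.6974 − 4.0943·15.3127)/6.1125 = 0.68758.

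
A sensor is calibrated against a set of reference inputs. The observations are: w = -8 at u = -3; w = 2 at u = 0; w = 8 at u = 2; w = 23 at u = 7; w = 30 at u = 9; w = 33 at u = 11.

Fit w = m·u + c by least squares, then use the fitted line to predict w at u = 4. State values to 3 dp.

The normal equations are: 264·m + 26·c = 834;  26·m + 6·c = 88.
(Σu·u = 264, Σu = 26, Σ1 = 6, Σu·w = 834, Σw = 88.)
Δ = 264·6 − 26² = 908.
m = (834·6 − 26·88)/908 = 679/227; c = (264·88 − 26·834)/908 = 387/227.
At u = 4: ŵ = (679/227)·(4) + (387/227)·(1) = 3103/227.

ŵ = 13.670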